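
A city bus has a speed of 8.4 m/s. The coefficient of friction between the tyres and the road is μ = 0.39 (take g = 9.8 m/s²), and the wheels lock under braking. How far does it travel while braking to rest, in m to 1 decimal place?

Braking distance ≈ 9.2 m

a = μg = 0.39 × 9.8 = 3.822 m/s².
Braking distance = v²/(2a) = 8.4000² / (2 × 3.822) = 70.560 / 7.644 = 9.231 m.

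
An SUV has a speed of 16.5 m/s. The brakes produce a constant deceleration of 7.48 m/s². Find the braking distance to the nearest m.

Braking distance ≈ 18 m

Braking distance = v²/(2a) = 16.5000² / (2 × 7.480) = 272.250 / 14.960 = 18.199 m.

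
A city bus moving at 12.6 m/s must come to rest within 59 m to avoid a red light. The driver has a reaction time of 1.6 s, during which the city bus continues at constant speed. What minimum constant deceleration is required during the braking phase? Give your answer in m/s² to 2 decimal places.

Required deceleration ≈ 2.04 m/s²

Distance covered during reaction = 12.6000 × 1.6 = 20.160 m.
Distance available for braking: 59 − 20.160 = 38.840 m.
v² = 2a·d ⇒ a = v²/(2d) = 12.6000² / (2 × 38.840) = 158.760 / 77.680 = 2.0438 m/s².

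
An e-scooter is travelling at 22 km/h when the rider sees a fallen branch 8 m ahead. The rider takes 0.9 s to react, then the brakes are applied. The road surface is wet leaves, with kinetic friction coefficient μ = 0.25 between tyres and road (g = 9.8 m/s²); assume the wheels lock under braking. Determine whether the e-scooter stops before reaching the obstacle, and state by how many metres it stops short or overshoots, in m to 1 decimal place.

22 km/h ÷ 3.6 = 6.1111 m/s.
a = μg = 0.25 × 9.8 = 2.450 m/s².
Reaction distance = 6.1111 × 0.9 = 5.500 m.
Braking distance = v²/(2a) = 37.346 / 4.900 = 7.622 m.
Total stopping distance = 5.500 + 7.622 = 13.122 m, vs 8 m available — it cannot stop in time and overshoots by 13.122 − 8 = 5.122 m.

No — it overshoots by 5.1 m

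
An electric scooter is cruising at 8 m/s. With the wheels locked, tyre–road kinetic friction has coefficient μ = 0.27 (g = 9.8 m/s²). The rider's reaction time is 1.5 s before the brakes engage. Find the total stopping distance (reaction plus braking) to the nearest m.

Total stopping distance ≈ 24 m

a = μg = 0.27 × 9.8 = 2.646 m/s².
Reaction distance = v·t_r = 8.0000 × 1.5 = 12.000 m.
Braking distance = v²/(2a) = 8.0000² / (2 × 2.646) = 64.000 / 5.292 = 12.094 m.
Total = 12.000 + 12.094 = 24.094 m.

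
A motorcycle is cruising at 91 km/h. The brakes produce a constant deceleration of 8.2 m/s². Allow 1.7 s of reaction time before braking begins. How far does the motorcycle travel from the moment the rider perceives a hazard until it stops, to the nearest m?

91 km/h ÷ 3.6 = 25.2778 m/s.
Reaction distance = v·t_r = 25.2778 × 1.7 = 42.972 m.
Braking distance = v²/(2a) = 25.2778² / (2 × 8.200) = 638.967 / 16.400 = 38.961 m.
Total = 42.972 + 38.961 = 81.933 m.

Total stopping distance ≈ 82 m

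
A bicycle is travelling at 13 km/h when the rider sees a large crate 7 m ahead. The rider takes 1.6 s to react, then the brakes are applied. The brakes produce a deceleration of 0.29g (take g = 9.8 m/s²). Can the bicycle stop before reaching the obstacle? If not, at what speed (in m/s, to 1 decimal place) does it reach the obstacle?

No — it strikes the obstacle at 2.5 m/s

13 km/h ÷ 3.6 = 3.6111 m/s.
a = 0.29 × 9.8 = 2.842 m/s².
Reaction distance = 3.6111 × 1.6 = 5.778 m.
Braking distance needed to stop: v²/(2a) = 13.040 / 5.684 = 2.294 m, so total needed = 5.778 + 2.294 = 8.072 m > 7 m — it cannot stop.
Distance remaining when braking begins: 7 − 5.778 = 1.222 m.
v² = v₀² − 2a·d = 13.040 − 2 × 2.842 × 1.222 = 6.094 m²/s².
v = √6.094 = 2.469 m/s.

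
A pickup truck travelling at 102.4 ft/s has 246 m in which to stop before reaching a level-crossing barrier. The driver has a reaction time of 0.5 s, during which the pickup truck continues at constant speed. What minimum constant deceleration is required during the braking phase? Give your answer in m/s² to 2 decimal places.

Required deceleration ≈ 2.11 m/s²

102.4 ft/s × 0.3048 = 31.2115 m/s.
Distance covered during reaction = 31.2115 × 0.5 = 15.606 m.
Distance available for braking: 246 − 15.606 = 230.394 m.
v² = 2a·d ⇒ a = v²/(2d) = 31.2115² / (2 × 230.394) = 974.158 / 460.788 = 2.1141 m/s².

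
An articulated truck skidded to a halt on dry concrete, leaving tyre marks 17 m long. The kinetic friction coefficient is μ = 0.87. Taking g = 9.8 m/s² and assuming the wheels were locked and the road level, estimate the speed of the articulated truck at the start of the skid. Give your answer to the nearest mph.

Deceleration a = μg = 0.87 × 9.8 = 8.526 m/s².
v = √(2a·d) = √(2 × 8.526 × 17) = √289.884 = 17.0260 m/s.
= 17.0260 ÷ 0.44704 = 38.086 mph.

Initial speed ≈ 38 mph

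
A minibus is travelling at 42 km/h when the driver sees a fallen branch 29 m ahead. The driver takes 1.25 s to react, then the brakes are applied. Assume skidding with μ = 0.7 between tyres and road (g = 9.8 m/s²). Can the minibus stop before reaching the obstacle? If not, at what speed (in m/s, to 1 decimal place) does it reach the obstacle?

42 km/h ÷ 3.6 = 11.6667 m/s.
a = μg = 0.7 × 9.8 = 6.860 m/s².
Reaction distance = 11.6667 × 1.25 = 14.583 m.
Braking distance = v²/(2a) = 136.112 / 13.720 = 9.921 m.
Total stopping distance = 14.583 + 9.921 = 24.504 m, vs 29 m available — it stops with 29 − 24.504 = 4.496 m to spare.

Yes — it stops about 4.5 m short of the obstacle, so it never reaches it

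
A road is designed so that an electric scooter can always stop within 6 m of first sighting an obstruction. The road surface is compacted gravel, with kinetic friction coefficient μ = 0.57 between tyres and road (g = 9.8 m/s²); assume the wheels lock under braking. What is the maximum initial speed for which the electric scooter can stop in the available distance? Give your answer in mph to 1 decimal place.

Maximum speed ≈ 18.3 mph

a = μg = 0.57 × 9.8 = 5.586 m/s².
v²/(2a) = d ⇒ v = √(2 × 5.586 × 6) = √67.03 = 8.1872 m/s.
8.1872 m/s ÷ 0.44704 = 18.314 mph.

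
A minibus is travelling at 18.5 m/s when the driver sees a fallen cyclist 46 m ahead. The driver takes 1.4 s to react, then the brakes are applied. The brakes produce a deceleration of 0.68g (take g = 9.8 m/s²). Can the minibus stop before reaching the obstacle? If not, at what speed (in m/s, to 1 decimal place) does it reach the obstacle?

No — it strikes the obstacle at 8.6 m/s

a = 0.68 × 9.8 = 6.664 m/s².
Reaction distance = 18.5000 × 1.4 = 25.900 m.
Braking distance needed to stop: v²/(2a) = 342.250 / 13.328 = 25.679 m, so total needed = 25.900 + 25.679 = 51.579 m > 46 m — it cannot stop.
Distance remaining when braking begins: 46 − 25.900 = 20.100 m.
v² = v₀² − 2a·d = 342.250 − 2 × 6.664 × 20.100 = 74.357 m²/s².
v = √74.357 = 8.623 m/s.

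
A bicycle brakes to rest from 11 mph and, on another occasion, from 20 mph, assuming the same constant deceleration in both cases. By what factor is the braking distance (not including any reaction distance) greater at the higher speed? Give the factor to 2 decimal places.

Factor ≈ 3.31

Braking distance d = v²/(2a), so with a fixed, d ∝ v².
Factor = (20/11)² = 1.8182² = 3.3059.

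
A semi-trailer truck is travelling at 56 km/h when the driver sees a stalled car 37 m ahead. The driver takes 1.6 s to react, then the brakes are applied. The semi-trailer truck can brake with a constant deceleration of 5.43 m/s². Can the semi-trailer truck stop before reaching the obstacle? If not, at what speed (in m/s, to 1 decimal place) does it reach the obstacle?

No — it strikes the obstacle at 10.5 m/s

56 km/h ÷ 3.6 = 15.5556 m/s.
Reaction distance = 15.5556 × 1.6 = 24.889 m.
Braking distance needed to stop: v²/(2a) = 241.977 / 10.860 = 22.281 m, so total needed = 24.889 + 22.281 = 47.170 m > 37 m — it cannot stop.
Distance remaining when braking begins: 37 − 24.889 = 12.111 m.
v² = v₀² − 2a·d = 241.977 − 2 × 5.430 × 12.111 = 110.452 m²/s².
v = √110.452 = 10.510 m/s.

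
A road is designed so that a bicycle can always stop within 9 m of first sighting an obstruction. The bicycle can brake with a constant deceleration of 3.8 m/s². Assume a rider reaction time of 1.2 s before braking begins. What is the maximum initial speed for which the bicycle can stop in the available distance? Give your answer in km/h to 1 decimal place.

Stopping distance: v·t_r + v²/(2a) = 9 with t_r = 1.2 s and a = 3.800 m/s².
So v² + 9.120 v − 68.40 = 0.
Positive root: v = −a·t_r + √((a·t_r)² + 2a·d) = −4.560 + √(20.794 + 68.40) = 4.8843 m/s.
4.8843 m/s × 3.6 = 17.583 km/h.

Maximum speed ≈ 17.6 km/h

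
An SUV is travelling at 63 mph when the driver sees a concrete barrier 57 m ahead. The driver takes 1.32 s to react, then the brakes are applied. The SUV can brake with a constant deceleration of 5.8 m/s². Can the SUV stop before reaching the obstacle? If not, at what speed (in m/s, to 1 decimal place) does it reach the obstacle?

No — it strikes the obstacle at 23.7 m/s

63 mph × 0.44704 = 28.1635 m/s.
Reaction distance = 28.1635 × 1.32 = 37.176 m.
Braking distance needed to stop: v²/(2a) = 793.183 / 11.600 = 68.378 m, so total needed = 37.176 + 68.378 = 105.554 m > 57 m — it cannot stop.
Distance remaining when braking begins: 57 − 37.176 = 19.824 m.
v² = v₀² − 2a·d = 793.183 − 2 × 5.800 × 19.824 = 563.225 m²/s².
v = √563.225 = 23.732 m/s.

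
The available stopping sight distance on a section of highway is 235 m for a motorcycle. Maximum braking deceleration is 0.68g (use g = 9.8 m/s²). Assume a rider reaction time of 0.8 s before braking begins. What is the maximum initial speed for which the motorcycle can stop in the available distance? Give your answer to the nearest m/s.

Maximum speed ≈ 51 m/s

a = 0.68 × 9.8 = 6.664 m/s².
Stopping distance: v·t_r + v²/(2a) = 235 with t_r = 0.8 s and a = 6.664 m/s².
So v² + 10.662 v − 3132.08 = 0.
Positive root: v = −a·t_r + √((a·t_r)² + 2a·d) = −5.331 + √(28.420 + 3132.08) = 50.8873 m/s.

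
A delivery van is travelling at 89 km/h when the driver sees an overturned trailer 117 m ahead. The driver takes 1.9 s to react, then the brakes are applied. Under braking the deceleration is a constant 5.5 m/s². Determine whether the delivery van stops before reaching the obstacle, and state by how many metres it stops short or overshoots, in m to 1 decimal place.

89 km/h ÷ 3.6 = 24.7222 m/s.
Reaction distance = 24.7222 × 1.9 = 46.972 m.
Braking distance = v²/(2a) = 611.187 / 11.000 = 55.562 m.
Total stopping distance = 46.972 + 55.562 = 102.534 m, vs 117 m available — it stops with 117 − 102.534 = 14.466 m to spare.

Yes — it stops 14.5 m short of the obstacle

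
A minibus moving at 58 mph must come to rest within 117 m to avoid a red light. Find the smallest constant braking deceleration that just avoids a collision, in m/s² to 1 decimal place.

Required deceleration ≈ 2.9 m/s²

58 mph × 0.44704 = 25.9283 m/s.
v² = 2a·d ⇒ a = v²/(2d) = 25.9283² / (2 × 117.000) = 672.277 / 234.000 = 2.8730 m/s².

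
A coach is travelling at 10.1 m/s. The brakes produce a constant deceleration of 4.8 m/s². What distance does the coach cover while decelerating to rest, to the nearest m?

Braking distance = v²/(2a) = 10.1000² / (2 × 4.800) = 102.010 / 9.600 = 10.626 m.

Braking distance ≈ 11 m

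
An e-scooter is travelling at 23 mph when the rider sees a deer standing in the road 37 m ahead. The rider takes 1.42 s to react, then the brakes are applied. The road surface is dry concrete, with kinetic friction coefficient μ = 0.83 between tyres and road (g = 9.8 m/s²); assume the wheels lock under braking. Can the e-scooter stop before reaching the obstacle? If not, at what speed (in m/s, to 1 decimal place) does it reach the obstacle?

23 mph × 0.44704 = 10.2819 m/s.
a = μg = 0.83 × 9.8 = 8.134 m/s².
Reaction distance = 10.2819 × 1.42 = 14.600 m.
Braking distance = v²/(2a) = 105.717 / 16.268 = 6.498 m.
Total stopping distance = 14.600 + 6.498 = 21.098 m, vs 37 m available — it stops with 37 − 21.098 = 15.902 m to spare.

Yes — it stops about 15.9 m short of the obstacle, so it never reaches it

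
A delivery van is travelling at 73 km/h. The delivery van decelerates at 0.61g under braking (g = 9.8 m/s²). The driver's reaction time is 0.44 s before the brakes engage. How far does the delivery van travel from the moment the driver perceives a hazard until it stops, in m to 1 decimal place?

Total stopping distance ≈ 43.3 m

73 km/h ÷ 3.6 = 20.2778 m/s.
a = 0.61 × 9.8 = 5.978 m/s².
Reaction distance = v·t_r = 20.2778 × 0.44 = 8.922 m.
Braking distance = v²/(2a) = 20.2778² / (2 × 5.978) = 411.189 / 11.956 = 34.392 m.
Total = 8.922 + 34.392 = 43.314 m.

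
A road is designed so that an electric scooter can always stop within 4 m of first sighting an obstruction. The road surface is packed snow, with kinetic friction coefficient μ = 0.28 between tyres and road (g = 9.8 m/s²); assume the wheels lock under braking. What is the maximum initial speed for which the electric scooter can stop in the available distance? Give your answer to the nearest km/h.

Maximum speed ≈ 17 km/h

a = μg = 0.28 × 9.8 = 2.744 m/s².
v²/(2a) = d ⇒ v = √(2 × 2.744 × 4) = √21.95 = 4.6851 m/s.
4.6851 m/s × 3.6 = 16.866 km/h.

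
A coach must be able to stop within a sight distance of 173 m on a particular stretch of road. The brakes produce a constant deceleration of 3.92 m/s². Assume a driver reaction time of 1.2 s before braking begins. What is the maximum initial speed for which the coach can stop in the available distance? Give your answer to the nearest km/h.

Maximum speed ≈ 117 km/h

Stopping distance: v·t_r + v²/(2a) = 173 with t_r = 1.2 s and a = 3.920 m/s².
So v² + 9.408 v − 1356.32 = 0.
Positive root: v = −a·t_r + √((a·t_r)² + 2a·d) = −4.704 + √(22.128 + 1356.32) = 32.4235 m/s.
32.4235 m/s × 3.6 = 116.725 km/h.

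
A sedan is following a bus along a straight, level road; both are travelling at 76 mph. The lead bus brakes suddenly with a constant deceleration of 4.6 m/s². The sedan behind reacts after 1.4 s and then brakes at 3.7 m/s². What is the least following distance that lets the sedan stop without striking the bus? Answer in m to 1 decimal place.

76 mph × 0.44704 = 33.9750 m/s.
Leader travels v²/(2a_L) = 1154.301 / 9.200 = 125.468 m before stopping.
Follower covers v·t_r = 33.9750 × 1.4 = 47.565 m while reacting, then v²/(2a_F) = 1154.301 / 7.400 = 155.987 m while braking, for a total of 47.565 + 155.987 = 203.552 m.
Since a_F ≤ a_L and the follower starts braking later, the follower is never slower than the leader, so the closest approach is when both have stopped.
Minimum gap = 203.552 − 125.468 = 78.084 m.

Minimum gap ≈ 78.1 m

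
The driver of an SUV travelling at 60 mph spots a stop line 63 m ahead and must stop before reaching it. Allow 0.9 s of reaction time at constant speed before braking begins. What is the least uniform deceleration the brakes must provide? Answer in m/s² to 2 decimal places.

Required deceleration ≈ 9.26 m/s²

60 mph × 0.44704 = 26.8224 m/s.
Distance covered during reaction = 26.8224 × 0.9 = 24.140 m.
Distance available for braking: 63 − 24.140 = 38.860 m.
v² = 2a·d ⇒ a = v²/(2d) = 26.8224² / (2 × 38.860) = 719.441 / 77.720 = 9.2568 m/s².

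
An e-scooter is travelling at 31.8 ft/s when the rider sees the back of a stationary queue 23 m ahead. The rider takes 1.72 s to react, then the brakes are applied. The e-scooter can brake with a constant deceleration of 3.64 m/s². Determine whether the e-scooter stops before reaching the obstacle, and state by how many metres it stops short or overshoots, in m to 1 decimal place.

No — it overshoots by 6.6 m

31.8 ft/s × 0.3048 = 9.6926 m/s.
Reaction distance = 9.6926 × 1.72 = 16.671 m.
Braking distance = v²/(2a) = 93.946 / 7.280 = 12.905 m.
Total stopping distance = 16.671 + 12.905 = 29.576 m, vs 23 m available — it cannot stop in time and overshoots by 29.576 − 23 = 6.576 m.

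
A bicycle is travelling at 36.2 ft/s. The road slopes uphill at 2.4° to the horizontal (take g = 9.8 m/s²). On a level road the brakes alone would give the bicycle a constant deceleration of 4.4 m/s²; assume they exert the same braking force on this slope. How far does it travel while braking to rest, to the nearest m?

36.2 ft/s × 0.3048 = 11.0338 m/s.
Gravity along the uphill slope adds to the braking deceleration: a_eff = 4.400 + 9.8·sin 2.4° = 4.400 + 0.410 = 4.810 m/s².
Braking distance = v²/(2a) = 11.0338² / (2 × 4.810) = 121.745 / 9.620 = 12.655 m.

Braking distance ≈ 13 m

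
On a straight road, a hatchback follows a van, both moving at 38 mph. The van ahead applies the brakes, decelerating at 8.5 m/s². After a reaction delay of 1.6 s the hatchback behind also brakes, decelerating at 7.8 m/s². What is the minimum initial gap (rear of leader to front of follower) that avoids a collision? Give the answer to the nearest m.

Minimum gap ≈ 29 m

38 mph × 0.44704 = 16.9875 m/s.
Leader travels v²/(2a_L) = 288.575 / 17.000 = 16.975 m before stopping.
Follower covers v·t_r = 16.9875 × 1.6 = 27.180 m while reacting, then v²/(2a_F) = 288.575 / 15.600 = 18.498 m while braking, for a total of 27.180 + 18.498 = 45.678 m.
Since a_F ≤ a_L and the follower starts braking later, the follower is never slower than the leader, so the closest approach is when both have stopped.
Minimum gap = 45.678 − 16.975 = 28.703 m.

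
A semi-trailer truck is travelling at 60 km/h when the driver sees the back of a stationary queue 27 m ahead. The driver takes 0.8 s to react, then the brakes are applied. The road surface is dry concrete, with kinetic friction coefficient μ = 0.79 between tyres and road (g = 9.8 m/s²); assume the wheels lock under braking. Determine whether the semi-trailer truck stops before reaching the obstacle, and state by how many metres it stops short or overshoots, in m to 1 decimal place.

60 km/h ÷ 3.6 = 16.6667 m/s.
a = μg = 0.79 × 9.8 = 7.742 m/s².
Reaction distance = 16.6667 × 0.8 = 13.333 m.
Braking distance = v²/(2a) = 277.779 / 15.484 = 17.940 m.
Total stopping distance = 13.333 + 17.940 = 31.273 m, vs 27 m available — it cannot stop in time and overshoots by 31.273 − 27 = 4.273 m.

No — it overshoots by 4.3 m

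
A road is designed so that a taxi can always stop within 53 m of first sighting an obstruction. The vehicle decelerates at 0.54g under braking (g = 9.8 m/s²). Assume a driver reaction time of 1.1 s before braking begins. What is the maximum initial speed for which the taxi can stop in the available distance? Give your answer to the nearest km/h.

a = 0.54 × 9.8 = 5.292 m/s².
Stopping distance: v·t_r + v²/(2a) = 53 with t_r = 1.1 s and a = 5.292 m/s².
So v² + 11.642 v − 560.95 = 0.
Positive root: v = −a·t_r + √((a·t_r)² + 2a·d) = −5.821 + √(33.884 + 560.95) = 18.5682 m/s.
18.5682 m/s × 3.6 = 66.846 km/h.

Maximum speed ≈ 67 km/h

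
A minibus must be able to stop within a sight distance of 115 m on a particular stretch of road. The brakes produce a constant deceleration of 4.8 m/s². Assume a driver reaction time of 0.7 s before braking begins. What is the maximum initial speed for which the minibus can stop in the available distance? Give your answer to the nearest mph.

Stopping distance: v·t_r + v²/(2a) = 115 with t_r = 0.7 s and a = 4.800 m/s².
So v² + 6.720 v − 1104.00 = 0.
Positive root: v = −a·t_r + √((a·t_r)² + 2a·d) = −3.360 + √(11.290 + 1104.00) = 30.0360 m/s.
30.0360 m/s ÷ 0.44704 = 67.189 mph.

Maximum speed ≈ 67 mph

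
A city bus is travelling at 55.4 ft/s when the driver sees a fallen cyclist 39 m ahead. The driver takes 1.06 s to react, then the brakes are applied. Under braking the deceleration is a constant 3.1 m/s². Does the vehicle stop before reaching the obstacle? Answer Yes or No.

No

55.4 ft/s × 0.3048 = 16.8859 m/s.
Reaction distance = 16.8859 × 1.06 = 17.899 m.
Braking distance = v²/(2a) = 285.134 / 6.200 = 45.989 m.
Total stopping distance = 17.899 + 45.989 = 63.888 m, vs 39 m available — it cannot stop in time and overshoots by 63.888 − 39 = 24.888 m.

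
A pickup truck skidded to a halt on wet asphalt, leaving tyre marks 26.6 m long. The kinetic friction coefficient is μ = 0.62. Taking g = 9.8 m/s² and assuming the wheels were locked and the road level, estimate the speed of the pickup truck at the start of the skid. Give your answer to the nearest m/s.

Deceleration a = μg = 0.62 × 9.8 = 6.076 m/s².
v = √(2a·d) = √(2 × 6.076 × 26.6) = √323.243 = 17.9790 m/s.

Initial speed ≈ 18 m/s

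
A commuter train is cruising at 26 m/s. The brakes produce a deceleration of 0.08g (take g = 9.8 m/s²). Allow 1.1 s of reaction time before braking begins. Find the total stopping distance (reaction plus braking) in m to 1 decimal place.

Total stopping distance ≈ 459.7 m

a = 0.08 × 9.8 = 0.784 m/s².
Reaction distance = v·t_r = 26.0000 × 1.1 = 28.600 m.
Braking distance = v²/(2a) = 26.0000² / (2 × 0.784) = 676.000 / 1.568 = 431.122 m.
Total = 28.600 + 431.122 = 459.722 m.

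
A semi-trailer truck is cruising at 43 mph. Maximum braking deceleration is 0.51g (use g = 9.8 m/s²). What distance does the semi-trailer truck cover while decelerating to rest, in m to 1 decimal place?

43 mph × 0.44704 = 19.2227 m/s.
a = 0.51 × 9.8 = 4.998 m/s².
Braking distance = v²/(2a) = 19.2227² / (2 × 4.998) = 369.512 / 9.996 = 36.966 m.

Braking distance ≈ 37.0 m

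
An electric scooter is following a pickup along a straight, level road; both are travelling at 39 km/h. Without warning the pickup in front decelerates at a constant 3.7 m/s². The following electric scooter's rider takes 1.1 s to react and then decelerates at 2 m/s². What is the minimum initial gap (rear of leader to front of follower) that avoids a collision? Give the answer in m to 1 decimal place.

39 km/h ÷ 3.6 = 10.8333 m/s.
Leader travels v²/(2a_L) = 117.360 / 7.400 = 15.859 m before stopping.
Follower covers v·t_r = 10.8333 × 1.1 = 11.917 m while reacting, then v²/(2a_F) = 117.360 / 4.000 = 29.340 m while braking, for a total of 11.917 + 29.340 = 41.257 m.
Since a_F ≤ a_L and the follower starts braking later, the follower is never slower than the leader, so the closest approach is when both have stopped.
Minimum gap = 41.257 − 15.859 = 25.398 m.

Minimum gap ≈ 25.4 m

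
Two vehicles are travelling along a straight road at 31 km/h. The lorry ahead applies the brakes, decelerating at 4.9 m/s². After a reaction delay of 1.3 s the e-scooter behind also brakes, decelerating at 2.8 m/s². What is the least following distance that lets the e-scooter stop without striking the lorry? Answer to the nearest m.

Minimum gap ≈ 17 m

31 km/h ÷ 3.6 = 8.6111 m/s.
Leader travels v²/(2a_L) = 74.151 / 9.800 = 7.566 m before stopping.
Follower covers v·t_r = 8.6111 × 1.3 = 11.194 m while reacting, then v²/(2a_F) = 74.151 / 5.600 = 13.241 m while braking, for a total of 11.194 + 13.241 = 24.435 m.
Since a_F ≤ a_L and the follower starts braking later, the follower is never slower than the leader, so the closest approach is when both have stopped.
Minimum gap = 24.435 − 7.566 = 16.869 m.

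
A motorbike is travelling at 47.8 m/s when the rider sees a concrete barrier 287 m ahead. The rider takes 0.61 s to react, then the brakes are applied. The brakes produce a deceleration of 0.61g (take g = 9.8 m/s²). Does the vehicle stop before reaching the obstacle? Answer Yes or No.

Yes

a = 0.61 × 9.8 = 5.978 m/s².
Reaction distance = 47.8000 × 0.61 = 29.158 m.
Braking distance = v²/(2a) = 2284.840 / 11.956 = 191.104 m.
Total stopping distance = 29.158 + 191.104 = 220.262 m, vs 287 m available — it stops with 287 − 220.262 = 66.738 m to spare.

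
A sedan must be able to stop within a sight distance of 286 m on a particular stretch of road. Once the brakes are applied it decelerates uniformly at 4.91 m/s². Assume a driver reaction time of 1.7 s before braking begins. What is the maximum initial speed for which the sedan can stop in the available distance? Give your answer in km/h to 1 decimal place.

Stopping distance: v·t_r + v²/(2a) = 286 with t_r = 1.7 s and a = 4.910 m/s².
So v² + 16.694 v − 2808.52 = 0.
Positive root: v = −a·t_r + √((a·t_r)² + 2a·d) = −8.347 + √(69.672 + 2808.52) = 45.3018 m/s.
45.3018 m/s × 3.6 = 163.086 km/h.

Maximum speed ≈ 163.1 km/h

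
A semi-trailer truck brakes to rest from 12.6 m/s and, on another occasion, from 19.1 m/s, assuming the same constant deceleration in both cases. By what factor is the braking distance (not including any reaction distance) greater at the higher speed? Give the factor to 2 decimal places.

Factor ≈ 2.30

Braking distance d = v²/(2a), so with a fixed, d ∝ v².
Factor = (19.1/12.6)² = 1.5159² = 2.2980.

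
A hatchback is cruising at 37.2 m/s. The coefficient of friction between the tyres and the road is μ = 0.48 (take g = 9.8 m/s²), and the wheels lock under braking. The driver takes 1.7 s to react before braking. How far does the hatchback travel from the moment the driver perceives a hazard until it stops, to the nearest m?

Total stopping distance ≈ 210 m

a = μg = 0.48 × 9.8 = 4.704 m/s².
Reaction distance = v·t_r = 37.2000 × 1.7 = 63.240 m.
Braking distance = v²/(2a) = 37.2000² / (2 × 4.704) = 1383.840 / 9.408 = 147.092 m.
Total = 63.240 + 147.092 = 210.332 m.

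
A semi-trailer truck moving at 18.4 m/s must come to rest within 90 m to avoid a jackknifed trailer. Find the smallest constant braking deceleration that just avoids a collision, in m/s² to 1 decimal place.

v² = 2a·d ⇒ a = v²/(2d) = 18.4000² / (2 × 90.000) = 338.560 / 180.000 = 1.8809 m/s².

Required deceleration ≈ 1.9 m/s²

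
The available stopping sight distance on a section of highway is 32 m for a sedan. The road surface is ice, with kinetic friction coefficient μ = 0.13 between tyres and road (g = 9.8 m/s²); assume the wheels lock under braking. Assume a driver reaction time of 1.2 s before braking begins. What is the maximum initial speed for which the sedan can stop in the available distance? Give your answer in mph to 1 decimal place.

Maximum speed ≈ 17.1 mph

a = μg = 0.13 × 9.8 = 1.274 m/s².
Stopping distance: v·t_r + v²/(2a) = 32 with t_r = 1.2 s and a = 1.274 m/s².
So v² + 3.058 v − 81.54 = 0.
Positive root: v = −a·t_r + √((a·t_r)² + 2a·d) = −1.529 + √(2.338 + 81.54) = 7.6295 m/s.
7.6295 m/s ÷ 0.44704 = 17.067 mph.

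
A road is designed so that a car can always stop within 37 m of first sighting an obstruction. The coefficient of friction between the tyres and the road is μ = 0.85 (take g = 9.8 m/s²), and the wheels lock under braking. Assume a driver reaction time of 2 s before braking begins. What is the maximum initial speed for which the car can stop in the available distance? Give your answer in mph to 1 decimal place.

a = μg = 0.85 × 9.8 = 8.330 m/s².
Stopping distance: v·t_r + v²/(2a) = 37 with t_r = 2 s and a = 8.330 m/s².
So v² + 33.320 v − 616.42 = 0.
Positive root: v = −a·t_r + √((a·t_r)² + 2a·d) = −16.660 + √(277.556 + 616.42) = 13.2394 m/s.
13.2394 m/s ÷ 0.44704 = 29.616 mph.

Maximum speed ≈ 29.6 mph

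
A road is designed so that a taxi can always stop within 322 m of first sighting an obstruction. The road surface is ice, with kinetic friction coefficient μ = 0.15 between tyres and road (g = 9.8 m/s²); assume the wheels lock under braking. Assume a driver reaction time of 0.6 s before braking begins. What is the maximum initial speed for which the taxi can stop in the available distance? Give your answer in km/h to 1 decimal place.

a = μg = 0.15 × 9.8 = 1.470 m/s².
Stopping distance: v·t_r + v²/(2a) = 322 with t_r = 0.6 s and a = 1.470 m/s².
So v² + 1.764 v − 946.68 = 0.
Positive root: v = −a·t_r + √((a·t_r)² + 2a·d) = −0.882 + √(0.778 + 946.68) = 29.8988 m/s.
29.8988 m/s × 3.6 = 107.636 km/h.

Maximum speed ≈ 107.6 km/h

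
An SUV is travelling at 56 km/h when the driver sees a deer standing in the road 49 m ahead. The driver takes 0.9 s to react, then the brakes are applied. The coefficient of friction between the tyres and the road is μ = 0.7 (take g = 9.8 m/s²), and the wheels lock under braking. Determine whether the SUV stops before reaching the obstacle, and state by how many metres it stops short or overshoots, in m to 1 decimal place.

56 km/h ÷ 3.6 = 15.5556 m/s.
a = μg = 0.7 × 9.8 = 6.860 m/s².
Reaction distance = 15.5556 × 0.9 = 14.000 m.
Braking distance = v²/(2a) = 241.977 / 13.720 = 17.637 m.
Total stopping distance = 14.000 + 17.637 = 31.637 m, vs 49 m available — it stops with 49 − 31.637 = 17.363 m to spare.

Yes — it stops 17.4 m short of the obstacle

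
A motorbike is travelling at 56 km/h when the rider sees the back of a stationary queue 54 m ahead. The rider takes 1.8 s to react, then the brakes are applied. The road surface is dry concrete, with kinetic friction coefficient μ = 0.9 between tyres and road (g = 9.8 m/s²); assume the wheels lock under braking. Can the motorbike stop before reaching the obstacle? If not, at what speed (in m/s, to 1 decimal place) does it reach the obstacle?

56 km/h ÷ 3.6 = 15.5556 m/s.
a = μg = 0.9 × 9.8 = 8.820 m/s².
Reaction distance = 15.5556 × 1.8 = 28.000 m.
Braking distance = v²/(2a) = 241.977 / 17.640 = 13.718 m.
Total stopping distance = 28.000 + 13.718 = 41.718 m, vs 54 m available — it stops with 54 − 41.718 = 12.282 m to spare.

Yes — it stops about 12.3 m short of the obstacle, so it never reaches it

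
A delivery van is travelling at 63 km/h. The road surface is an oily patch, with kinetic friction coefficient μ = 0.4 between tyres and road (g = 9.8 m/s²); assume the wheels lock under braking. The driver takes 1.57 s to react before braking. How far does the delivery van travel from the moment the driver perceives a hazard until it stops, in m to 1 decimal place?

63 km/h ÷ 3.6 = 17.5000 m/s.
a = μg = 0.4 × 9.8 = 3.920 m/s².
Reaction distance = v·t_r = 17.5000 × 1.57 = 27.475 m.
Braking distance = v²/(2a) = 17.5000² / (2 × 3.920) = 306.250 / 7.840 = 39.062 m.
Total = 27.475 + 39.062 = 66.537 m.

Total stopping distance ≈ 66.5 m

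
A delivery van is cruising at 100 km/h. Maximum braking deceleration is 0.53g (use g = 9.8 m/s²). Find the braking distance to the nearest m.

100 km/h ÷ 3.6 = 27.7778 m/s.
a = 0.53 × 9.8 = 5.194 m/s².
Braking distance = v²/(2a) = 27.7778² / (2 × 5.194) = 771.606 / 10.388 = 74.279 m.

Braking distance ≈ 74 m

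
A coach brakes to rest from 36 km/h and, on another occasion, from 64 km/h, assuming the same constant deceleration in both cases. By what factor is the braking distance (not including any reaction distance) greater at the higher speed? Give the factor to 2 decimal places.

Braking distance d = v²/(2a), so with a fixed, d ∝ v².
Factor = (64/36)² = 1.7778² = 3.1606.

Factor ≈ 3.16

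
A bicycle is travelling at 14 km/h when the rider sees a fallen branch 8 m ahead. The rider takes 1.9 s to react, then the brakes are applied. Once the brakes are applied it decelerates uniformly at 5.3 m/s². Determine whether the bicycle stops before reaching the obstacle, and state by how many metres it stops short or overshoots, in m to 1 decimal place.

14 km/h ÷ 3.6 = 3.8889 m/s.
Reaction distance = 3.8889 × 1.9 = 7.389 m.
Braking distance = v²/(2a) = 15.124 / 10.600 = 1.427 m.
Total stopping distance = 7.389 + 1.427 = 8.816 m, vs 8 m available — it cannot stop in time and overshoots by 8.816 − 8 = 0.816 m.

No — it overshoots by 0.8 m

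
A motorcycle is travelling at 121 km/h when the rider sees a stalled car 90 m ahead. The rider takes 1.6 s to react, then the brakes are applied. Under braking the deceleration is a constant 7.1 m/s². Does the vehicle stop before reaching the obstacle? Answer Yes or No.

No

121 km/h ÷ 3.6 = 33.6111 m/s.
Reaction distance = 33.6111 × 1.6 = 53.778 m.
Braking distance = v²/(2a) = 1129.706 / 14.200 = 79.557 m.
Total stopping distance = 53.778 + 79.557 = 133.335 m, vs 90 m available — it cannot stop in time and overshoots by 133.335 − 90 = 43.335 m.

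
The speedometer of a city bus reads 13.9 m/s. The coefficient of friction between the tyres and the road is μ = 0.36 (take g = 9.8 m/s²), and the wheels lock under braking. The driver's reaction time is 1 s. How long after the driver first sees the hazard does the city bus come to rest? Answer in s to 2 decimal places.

Total time ≈ 4.94 s

a = μg = 0.36 × 9.8 = 3.528 m/s².
Braking time = v/a = 13.9000 / 3.528 = 3.940 s.
Total = 1 + 3.940 = 4.940 s.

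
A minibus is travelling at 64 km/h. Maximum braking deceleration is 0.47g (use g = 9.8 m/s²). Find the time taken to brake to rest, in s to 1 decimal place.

64 km/h ÷ 3.6 = 17.7778 m/s.
a = 0.47 × 9.8 = 4.606 m/s².
Braking time = v/a = 17.7778 / 4.606 = 3.860 s.

Braking time ≈ 3.9 s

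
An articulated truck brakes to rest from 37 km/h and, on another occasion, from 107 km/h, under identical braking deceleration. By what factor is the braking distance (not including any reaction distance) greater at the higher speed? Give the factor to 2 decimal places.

Braking distance d = v²/(2a), so with a fixed, d ∝ v².
Factor = (107/37)² = 2.8919² = 8.3631.

Factor ≈ 8.36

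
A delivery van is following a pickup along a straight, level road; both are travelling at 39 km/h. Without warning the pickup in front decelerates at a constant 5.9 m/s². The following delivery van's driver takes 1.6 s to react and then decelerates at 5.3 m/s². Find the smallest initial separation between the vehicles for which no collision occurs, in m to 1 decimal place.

39 km/h ÷ 3.6 = 10.8333 m/s.
Leader travels v²/(2a_L) = 117.360 / 11.800 = 9.946 m before stopping.
Follower covers v·t_r = 10.8333 × 1.6 = 17.333 m while reacting, then v²/(2a_F) = 117.360 / 10.600 = 11.072 m while braking, for a total of 17.333 + 11.072 = 28.405 m.
Since a_F ≤ a_L and the follower starts braking later, the follower is never slower than the leader, so the closest approach is when both have stopped.
Minimum gap = 28.405 − 9.946 = 18.459 m.

Minimum gap ≈ 18.5 m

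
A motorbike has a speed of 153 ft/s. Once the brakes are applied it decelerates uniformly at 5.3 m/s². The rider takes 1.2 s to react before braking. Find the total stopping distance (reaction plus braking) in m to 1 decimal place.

153 ft/s × 0.3048 = 46.6344 m/s.
Reaction distance = v·t_r = 46.6344 × 1.2 = 55.961 m.
Braking distance = v²/(2a) = 46.6344² / (2 × 5.300) = 2174.767 / 10.600 = 205.167 m.
Total = 55.961 + 205.167 = 261.128 m.

Total stopping distance ≈ 261.1 m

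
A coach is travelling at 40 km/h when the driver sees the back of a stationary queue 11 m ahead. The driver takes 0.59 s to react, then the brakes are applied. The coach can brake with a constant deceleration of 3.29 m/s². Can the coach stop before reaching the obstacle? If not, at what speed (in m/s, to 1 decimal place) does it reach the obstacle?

No — it strikes the obstacle at 9.7 m/s

40 km/h ÷ 3.6 = 11.1111 m/s.
Reaction distance = 11.1111 × 0.59 = 6.556 m.
Braking distance needed to stop: v²/(2a) = 123.457 / 6.580 = 18.762 m, so total needed = 6.556 + 18.762 = 25.318 m > 11 m — it cannot stop.
Distance remaining when braking begins: 11 − 6.556 = 4.444 m.
v² = v₀² − 2a·d = 123.457 − 2 × 3.290 × 4.444 = 94.215 m²/s².
v = √94.215 = 9.706 m/s.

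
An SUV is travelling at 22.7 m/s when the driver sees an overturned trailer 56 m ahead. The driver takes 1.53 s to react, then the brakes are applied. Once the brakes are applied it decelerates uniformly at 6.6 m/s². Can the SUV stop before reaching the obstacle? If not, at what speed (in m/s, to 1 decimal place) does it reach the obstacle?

Reaction distance = 22.7000 × 1.53 = 34.731 m.
Braking distance needed to stop: v²/(2a) = 515.290 / 13.200 = 39.037 m, so total needed = 34.731 + 39.037 = 73.768 m > 56 m — it cannot stop.
Distance remaining when braking begins: 56 − 34.731 = 21.269 m.
v² = v₀² − 2a·d = 515.290 − 2 × 6.600 × 21.269 = 234.539 m²/s².
v = √234.539 = 15.315 m/s.

No — it strikes the obstacle at 15.3 m/s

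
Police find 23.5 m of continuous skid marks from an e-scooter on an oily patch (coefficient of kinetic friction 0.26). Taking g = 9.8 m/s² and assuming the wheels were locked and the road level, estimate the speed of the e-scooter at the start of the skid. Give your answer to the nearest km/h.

Deceleration a = μg = 0.26 × 9.8 = 2.548 m/s².
v = √(2a·d) = √(2 × 2.548 × 23.5) = √119.756 = 10.9433 m/s.
= 10.9433 × 3.6 = 39.396 km/h.

Initial speed ≈ 39 km/h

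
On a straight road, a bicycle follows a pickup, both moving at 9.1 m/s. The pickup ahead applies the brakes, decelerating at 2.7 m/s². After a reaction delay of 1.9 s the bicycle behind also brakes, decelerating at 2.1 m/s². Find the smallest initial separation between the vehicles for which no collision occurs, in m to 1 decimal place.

Leader travels v²/(2a_L) = 82.810 / 5.400 = 15.335 m before stopping.
Follower covers v·t_r = 9.1000 × 1.9 = 17.290 m while reacting, then v²/(2a_F) = 82.810 / 4.200 = 19.717 m while braking, for a total of 17.290 + 19.717 = 37.007 m.
Since a_F ≤ a_L and the follower starts braking later, the follower is never slower than the leader, so the closest approach is when both have stopped.
Minimum gap = 37.007 − 15.335 = 21.672 m.

Minimum gap ≈ 21.7 m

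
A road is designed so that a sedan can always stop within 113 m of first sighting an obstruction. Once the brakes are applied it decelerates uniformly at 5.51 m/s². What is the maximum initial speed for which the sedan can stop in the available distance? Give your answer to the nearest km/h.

Maximum speed ≈ 127 km/h

v²/(2a) = d ⇒ v = √(2 × 5.510 × 113) = √1245.26 = 35.2882 m/s.
35.2882 m/s × 3.6 = 127.038 km/h.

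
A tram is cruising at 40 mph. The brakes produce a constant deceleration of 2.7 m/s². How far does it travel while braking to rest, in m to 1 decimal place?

Braking distance ≈ 59.2 m

40 mph × 0.44704 = 17.8816 m/s.
Braking distance = v²/(2a) = 17.8816² / (2 × 2.700) = 319.752 / 5.400 = 59.213 m.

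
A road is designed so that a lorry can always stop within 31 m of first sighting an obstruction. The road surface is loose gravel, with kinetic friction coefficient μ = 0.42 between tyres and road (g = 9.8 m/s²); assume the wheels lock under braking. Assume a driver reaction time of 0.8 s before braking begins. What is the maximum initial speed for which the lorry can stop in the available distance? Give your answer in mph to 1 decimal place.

Maximum speed ≈ 29.1 mph

a = μg = 0.42 × 9.8 = 4.116 m/s².
Stopping distance: v·t_r + v²/(2a) = 31 with t_r = 0.8 s and a = 4.116 m/s².
So v² + 6.586 v − 255.19 = 0.
Positive root: v = −a·t_r + √((a·t_r)² + 2a·d) = −3.293 + √(10.844 + 255.19) = 13.0175 m/s.
13.0175 m/s ÷ 0.44704 = 29.119 mph.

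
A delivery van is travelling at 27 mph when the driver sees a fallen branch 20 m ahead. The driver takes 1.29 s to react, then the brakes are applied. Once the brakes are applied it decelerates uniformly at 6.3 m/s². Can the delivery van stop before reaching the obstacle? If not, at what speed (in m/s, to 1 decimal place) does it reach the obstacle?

27 mph × 0.44704 = 12.0701 m/s.
Reaction distance = 12.0701 × 1.29 = 15.570 m.
Braking distance needed to stop: v²/(2a) = 145.687 / 12.600 = 11.562 m, so total needed = 15.570 + 11.562 = 27.132 m > 20 m — it cannot stop.
Distance remaining when braking begins: 20 − 15.570 = 4.430 m.
v² = v₀² − 2a·d = 145.687 − 2 × 6.300 × 4.430 = 89.869 m²/s².
v = √89.869 = 9.480 m/s.

No — it strikes the obstacle at 9.5 m/s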